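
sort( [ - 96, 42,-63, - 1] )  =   [  -  96,- 63, - 1,42]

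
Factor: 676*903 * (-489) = -298499292=-2^2*3^2 * 7^1*13^2 * 43^1 * 163^1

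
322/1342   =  161/671 = 0.24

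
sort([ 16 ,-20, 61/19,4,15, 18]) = [ - 20, 61/19,4,15,16, 18 ] 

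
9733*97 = 944101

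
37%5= 2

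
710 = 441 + 269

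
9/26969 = 9/26969=0.00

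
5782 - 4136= 1646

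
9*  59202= 532818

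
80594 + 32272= 112866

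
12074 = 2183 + 9891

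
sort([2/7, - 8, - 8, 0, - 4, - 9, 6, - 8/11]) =[ - 9, - 8, - 8, - 4,  -  8/11,0,2/7, 6] 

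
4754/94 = 50 + 27/47 = 50.57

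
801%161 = 157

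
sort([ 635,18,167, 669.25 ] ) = [ 18, 167, 635,669.25 ]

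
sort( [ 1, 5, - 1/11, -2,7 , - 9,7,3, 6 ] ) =[-9, - 2,-1/11, 1,3, 5,6,7,7]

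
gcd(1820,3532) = 4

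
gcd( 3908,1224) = 4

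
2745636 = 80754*34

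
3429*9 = 30861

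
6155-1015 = 5140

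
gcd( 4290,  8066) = 2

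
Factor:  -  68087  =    -  68087^1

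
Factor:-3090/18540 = - 2^( - 1)*3^( - 1)   =  -1/6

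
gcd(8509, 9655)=1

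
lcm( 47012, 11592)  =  846216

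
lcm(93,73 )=6789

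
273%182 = 91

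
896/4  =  224 = 224.00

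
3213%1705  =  1508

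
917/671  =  917/671  =  1.37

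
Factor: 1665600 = 2^6*3^1*5^2*347^1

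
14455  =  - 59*( - 245)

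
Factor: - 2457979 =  - 17^1*191^1*757^1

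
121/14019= 121/14019  =  0.01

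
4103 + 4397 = 8500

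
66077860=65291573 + 786287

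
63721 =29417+34304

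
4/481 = 4/481 = 0.01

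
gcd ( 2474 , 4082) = 2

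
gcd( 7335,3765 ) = 15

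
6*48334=290004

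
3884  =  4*971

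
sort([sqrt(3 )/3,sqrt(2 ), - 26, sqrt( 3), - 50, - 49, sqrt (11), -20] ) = [-50, - 49,  -  26, - 20, sqrt( 3 ) /3, sqrt ( 2),sqrt(3),sqrt(11)] 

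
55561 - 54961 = 600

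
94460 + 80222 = 174682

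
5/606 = 5/606 = 0.01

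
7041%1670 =361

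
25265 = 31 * 815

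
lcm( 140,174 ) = 12180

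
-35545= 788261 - 823806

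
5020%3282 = 1738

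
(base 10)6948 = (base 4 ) 1230210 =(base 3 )100112100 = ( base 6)52100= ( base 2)1101100100100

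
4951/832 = 4951/832 = 5.95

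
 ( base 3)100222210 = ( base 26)ak4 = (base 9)10883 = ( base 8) 16164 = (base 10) 7284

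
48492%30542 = 17950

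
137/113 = 1 + 24/113 = 1.21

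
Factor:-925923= - 3^1*308641^1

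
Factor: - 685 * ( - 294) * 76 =2^3 * 3^1*5^1 * 7^2*19^1* 137^1 = 15305640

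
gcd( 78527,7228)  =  1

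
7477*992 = 7417184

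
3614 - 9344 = -5730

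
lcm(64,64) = 64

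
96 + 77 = 173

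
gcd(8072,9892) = 4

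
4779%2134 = 511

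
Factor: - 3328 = - 2^8*13^1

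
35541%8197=2753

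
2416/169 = 14 + 50/169 = 14.30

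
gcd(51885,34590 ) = 17295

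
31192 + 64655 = 95847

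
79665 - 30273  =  49392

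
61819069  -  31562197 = 30256872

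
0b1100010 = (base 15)68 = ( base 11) 8a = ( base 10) 98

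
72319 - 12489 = 59830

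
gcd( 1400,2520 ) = 280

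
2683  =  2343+340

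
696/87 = 8 = 8.00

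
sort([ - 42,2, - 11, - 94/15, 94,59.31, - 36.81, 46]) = [  -  42 , - 36.81 , - 11 , - 94/15, 2, 46,59.31, 94] 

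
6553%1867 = 952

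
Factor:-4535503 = -7^1 * 239^1*2711^1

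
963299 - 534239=429060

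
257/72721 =257/72721 = 0.00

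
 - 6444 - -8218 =1774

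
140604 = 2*70302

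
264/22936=33/2867 = 0.01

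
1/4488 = 1/4488 = 0.00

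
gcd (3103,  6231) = 1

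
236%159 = 77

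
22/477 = 22/477 = 0.05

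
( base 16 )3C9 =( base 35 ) RO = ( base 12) 689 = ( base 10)969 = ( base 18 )2hf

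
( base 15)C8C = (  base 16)B10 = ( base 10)2832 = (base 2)101100010000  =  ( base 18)8D6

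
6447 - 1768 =4679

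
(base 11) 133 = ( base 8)235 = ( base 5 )1112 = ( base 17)94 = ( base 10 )157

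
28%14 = 0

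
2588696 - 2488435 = 100261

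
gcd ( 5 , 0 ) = 5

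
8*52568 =420544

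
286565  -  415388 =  - 128823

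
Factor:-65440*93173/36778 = -2^4*5^1*7^( - 1)*23^1*37^(-1) *71^(  -  1 )*409^1* 4051^1 = - 3048620560/18389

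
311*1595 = 496045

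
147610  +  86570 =234180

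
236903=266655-29752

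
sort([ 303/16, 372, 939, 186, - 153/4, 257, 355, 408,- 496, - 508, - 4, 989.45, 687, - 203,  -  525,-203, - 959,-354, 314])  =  [  -  959, - 525,-508, - 496,-354, -203,  -  203, -153/4,-4,  303/16, 186,257, 314, 355, 372, 408, 687, 939,  989.45]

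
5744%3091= 2653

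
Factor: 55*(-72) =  - 2^3 * 3^2* 5^1*11^1 =-  3960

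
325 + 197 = 522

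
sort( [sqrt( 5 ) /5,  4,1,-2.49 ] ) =[ - 2.49,sqrt( 5 )/5, 1 , 4] 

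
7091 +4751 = 11842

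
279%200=79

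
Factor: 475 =5^2*19^1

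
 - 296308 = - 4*74077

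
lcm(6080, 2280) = 18240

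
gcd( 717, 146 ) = 1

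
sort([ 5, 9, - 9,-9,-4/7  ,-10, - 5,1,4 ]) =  [ - 10, - 9, - 9,  -  5, - 4/7,1,4,5,9] 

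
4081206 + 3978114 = 8059320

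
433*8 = 3464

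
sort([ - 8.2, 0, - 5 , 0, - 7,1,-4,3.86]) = [-8.2,-7, - 5, - 4,0,0,1,3.86]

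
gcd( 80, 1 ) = 1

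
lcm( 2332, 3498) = 6996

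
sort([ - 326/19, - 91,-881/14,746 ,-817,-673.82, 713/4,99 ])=[ - 817, -673.82, - 91,  -  881/14, - 326/19,99, 713/4, 746]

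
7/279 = 7/279  =  0.03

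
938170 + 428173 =1366343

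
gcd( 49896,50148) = 252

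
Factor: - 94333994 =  - 2^1*23^1*2050739^1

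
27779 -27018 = 761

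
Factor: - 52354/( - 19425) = 2^1*3^( - 1 ) * 5^( - 2)*7^( -1)*37^ (  -  1)*26177^1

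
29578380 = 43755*676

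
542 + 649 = 1191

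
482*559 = 269438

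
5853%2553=747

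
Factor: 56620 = 2^2*5^1*19^1*149^1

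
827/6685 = 827/6685 = 0.12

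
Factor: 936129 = 3^1  *  312043^1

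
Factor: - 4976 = - 2^4*311^1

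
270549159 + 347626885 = 618176044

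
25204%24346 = 858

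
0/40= 0 = 0.00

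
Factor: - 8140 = -2^2*5^1*11^1 *37^1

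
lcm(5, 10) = 10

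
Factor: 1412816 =2^4*88301^1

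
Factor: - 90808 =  - 2^3 * 11351^1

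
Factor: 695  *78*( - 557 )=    - 30194970 = - 2^1*3^1*5^1*13^1*139^1 * 557^1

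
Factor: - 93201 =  - 3^1*47^1*661^1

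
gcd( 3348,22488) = 12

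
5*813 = 4065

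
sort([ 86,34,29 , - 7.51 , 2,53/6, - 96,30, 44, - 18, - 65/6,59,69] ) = [ - 96, - 18, - 65/6, - 7.51,2,  53/6,29,30,34,44, 59,69,86] 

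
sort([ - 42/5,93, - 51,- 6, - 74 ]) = [  -  74, - 51, -42/5,-6,93 ]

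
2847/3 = 949 = 949.00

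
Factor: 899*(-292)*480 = - 2^7*3^1*5^1*29^1 *31^1 *73^1= - 126003840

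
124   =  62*2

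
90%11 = 2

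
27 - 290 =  - 263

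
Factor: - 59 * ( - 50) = 2950 = 2^1 * 5^2*59^1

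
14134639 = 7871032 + 6263607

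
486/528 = 81/88 =0.92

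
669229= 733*913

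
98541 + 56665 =155206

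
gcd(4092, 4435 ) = 1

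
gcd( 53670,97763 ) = 1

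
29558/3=9852+ 2/3  =  9852.67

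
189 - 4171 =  - 3982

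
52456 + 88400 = 140856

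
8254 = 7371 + 883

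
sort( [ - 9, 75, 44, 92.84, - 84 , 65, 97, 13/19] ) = [-84, - 9,13/19, 44, 65 , 75, 92.84, 97]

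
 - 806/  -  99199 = 806/99199 = 0.01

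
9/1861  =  9/1861 = 0.00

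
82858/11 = 7532+6/11 = 7532.55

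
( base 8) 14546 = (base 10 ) 6502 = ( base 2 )1100101100110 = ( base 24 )B6M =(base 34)5l8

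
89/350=89/350= 0.25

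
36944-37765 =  - 821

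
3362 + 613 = 3975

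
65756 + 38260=104016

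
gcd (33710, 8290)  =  10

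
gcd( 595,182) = 7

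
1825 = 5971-4146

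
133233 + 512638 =645871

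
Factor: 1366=2^1* 683^1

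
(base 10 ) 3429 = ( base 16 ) d65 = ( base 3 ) 11201000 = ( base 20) 8B9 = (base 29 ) 427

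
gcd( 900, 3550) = 50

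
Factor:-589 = -19^1*31^1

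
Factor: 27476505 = 3^2*5^1 * 7^2*17^1*733^1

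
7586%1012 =502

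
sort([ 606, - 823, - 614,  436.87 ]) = [ - 823, - 614,  436.87, 606 ]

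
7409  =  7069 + 340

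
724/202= 3 + 59/101 = 3.58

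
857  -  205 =652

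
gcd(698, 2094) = 698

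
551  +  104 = 655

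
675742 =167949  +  507793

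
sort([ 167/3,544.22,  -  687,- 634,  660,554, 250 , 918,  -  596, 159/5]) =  [ - 687, - 634, - 596,159/5,167/3,250,544.22,  554 , 660,918 ] 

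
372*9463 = 3520236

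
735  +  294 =1029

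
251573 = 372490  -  120917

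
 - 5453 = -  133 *41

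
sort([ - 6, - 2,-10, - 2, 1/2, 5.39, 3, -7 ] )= [ - 10, - 7, - 6, - 2, - 2, 1/2, 3,5.39] 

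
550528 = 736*748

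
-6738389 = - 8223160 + 1484771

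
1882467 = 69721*27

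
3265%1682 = 1583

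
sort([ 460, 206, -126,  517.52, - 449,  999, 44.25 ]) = [  -  449,- 126, 44.25,206 , 460 , 517.52,999]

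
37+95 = 132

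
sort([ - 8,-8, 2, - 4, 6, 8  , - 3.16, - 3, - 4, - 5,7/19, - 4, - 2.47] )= [ - 8,-8, -5, - 4,-4, - 4, - 3.16,-3, - 2.47, 7/19,2, 6 , 8] 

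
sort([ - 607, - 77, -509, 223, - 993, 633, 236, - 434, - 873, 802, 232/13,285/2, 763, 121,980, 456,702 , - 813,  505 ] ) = [-993, - 873,-813, - 607 ,  -  509, - 434,-77,  232/13, 121, 285/2,223,236, 456, 505,633,702, 763, 802,980]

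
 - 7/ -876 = 7/876 =0.01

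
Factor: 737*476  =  350812   =  2^2*7^1 *11^1*17^1*67^1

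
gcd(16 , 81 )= 1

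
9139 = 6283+2856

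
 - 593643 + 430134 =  - 163509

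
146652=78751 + 67901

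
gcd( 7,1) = 1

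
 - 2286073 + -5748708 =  - 8034781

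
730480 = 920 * 794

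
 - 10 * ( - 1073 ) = 10730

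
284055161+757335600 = 1041390761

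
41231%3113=762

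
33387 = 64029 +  - 30642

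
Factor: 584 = 2^3*73^1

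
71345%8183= 5881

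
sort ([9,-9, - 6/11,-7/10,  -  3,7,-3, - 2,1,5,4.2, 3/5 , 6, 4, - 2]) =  [ - 9, - 3,  -  3, - 2, - 2, - 7/10, - 6/11,3/5, 1 , 4,4.2,5,6,7, 9]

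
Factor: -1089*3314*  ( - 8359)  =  2^1*3^2*11^2*13^1*643^1*1657^1  =  30167179614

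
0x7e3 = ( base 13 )bc4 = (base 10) 2019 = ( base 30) 279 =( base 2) 11111100011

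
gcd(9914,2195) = 1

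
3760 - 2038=1722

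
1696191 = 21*80771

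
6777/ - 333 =- 753/37 =- 20.35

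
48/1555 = 48/1555 = 0.03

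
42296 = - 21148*( - 2)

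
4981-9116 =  - 4135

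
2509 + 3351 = 5860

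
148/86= 74/43 = 1.72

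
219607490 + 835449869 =1055057359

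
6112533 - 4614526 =1498007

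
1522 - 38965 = -37443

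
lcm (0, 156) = 0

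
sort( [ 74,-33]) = [ - 33,74]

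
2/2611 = 2/2611 = 0.00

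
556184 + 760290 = 1316474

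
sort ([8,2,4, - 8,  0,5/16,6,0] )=[ - 8, 0,0,  5/16, 2, 4 , 6 , 8] 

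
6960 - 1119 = 5841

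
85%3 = 1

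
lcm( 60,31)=1860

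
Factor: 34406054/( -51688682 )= -17203027/25844341 = -23^ ( - 1)*101^1*170327^1*1123667^( - 1)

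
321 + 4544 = 4865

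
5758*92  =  529736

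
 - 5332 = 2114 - 7446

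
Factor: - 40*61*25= - 61000=-2^3*5^3 * 61^1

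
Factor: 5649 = 3^1*7^1*269^1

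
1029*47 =48363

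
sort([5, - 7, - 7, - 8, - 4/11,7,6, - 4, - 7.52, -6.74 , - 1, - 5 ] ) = [ - 8, - 7.52, - 7, - 7, - 6.74 , - 5, - 4,-1, - 4/11,5,6,7] 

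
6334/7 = 6334/7 = 904.86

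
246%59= 10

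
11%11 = 0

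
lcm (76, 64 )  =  1216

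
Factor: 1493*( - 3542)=  -  5288206 = - 2^1*7^1*11^1*23^1*1493^1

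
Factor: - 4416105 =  - 3^1*5^1*31^1*9497^1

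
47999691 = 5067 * 9473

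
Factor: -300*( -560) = 168000 =2^6*3^1 * 5^3*7^1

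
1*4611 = 4611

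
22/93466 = 11/46733 =0.00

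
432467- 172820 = 259647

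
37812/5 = 37812/5 =7562.40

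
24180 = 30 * 806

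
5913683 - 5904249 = 9434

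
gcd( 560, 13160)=280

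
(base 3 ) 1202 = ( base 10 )47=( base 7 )65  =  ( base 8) 57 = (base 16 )2f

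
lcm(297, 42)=4158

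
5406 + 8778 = 14184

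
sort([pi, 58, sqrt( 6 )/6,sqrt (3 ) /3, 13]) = [ sqrt( 6 )/6,sqrt( 3)/3,pi, 13,  58]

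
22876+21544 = 44420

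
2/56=1/28= 0.04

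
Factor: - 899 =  - 29^1*31^1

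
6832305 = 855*7991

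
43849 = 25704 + 18145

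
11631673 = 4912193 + 6719480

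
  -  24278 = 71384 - 95662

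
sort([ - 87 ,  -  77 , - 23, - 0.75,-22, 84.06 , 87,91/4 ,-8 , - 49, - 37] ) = [ - 87, - 77,- 49,  -  37, - 23, - 22, - 8, - 0.75 , 91/4,84.06, 87]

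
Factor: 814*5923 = 4821322= 2^1*11^1*37^1*  5923^1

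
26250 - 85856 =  - 59606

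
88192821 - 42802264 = 45390557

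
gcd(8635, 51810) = 8635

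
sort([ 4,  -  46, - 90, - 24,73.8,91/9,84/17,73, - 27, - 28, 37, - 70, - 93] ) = [ - 93  ,-90,-70,  -  46, - 28, - 27,  -  24,4,84/17,91/9,37,73,  73.8 ]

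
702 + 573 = 1275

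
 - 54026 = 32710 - 86736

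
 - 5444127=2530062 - 7974189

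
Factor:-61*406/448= - 2^( - 5) * 29^1*61^1 = -1769/32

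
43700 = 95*460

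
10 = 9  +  1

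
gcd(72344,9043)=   9043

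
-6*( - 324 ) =1944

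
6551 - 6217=334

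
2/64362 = 1/32181  =  0.00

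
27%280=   27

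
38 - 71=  - 33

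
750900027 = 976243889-225343862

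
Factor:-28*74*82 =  - 2^4 * 7^1*37^1*41^1 = - 169904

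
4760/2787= 1 +1973/2787= 1.71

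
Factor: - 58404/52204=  - 3^1*157^1*421^(-1 )=-471/421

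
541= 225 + 316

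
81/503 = 81/503 = 0.16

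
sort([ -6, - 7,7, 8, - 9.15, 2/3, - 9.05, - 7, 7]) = [-9.15, -9.05, - 7,- 7,  -  6, 2/3, 7, 7, 8]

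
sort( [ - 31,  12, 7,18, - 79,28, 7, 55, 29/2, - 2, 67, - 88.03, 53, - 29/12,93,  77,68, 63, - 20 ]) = [ - 88.03,-79, - 31, - 20 , - 29/12, - 2,7,7, 12, 29/2, 18 , 28,53, 55,63,67,68, 77,93] 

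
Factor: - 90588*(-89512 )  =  2^5 * 3^1*67^1*167^1*7549^1 = 8108713056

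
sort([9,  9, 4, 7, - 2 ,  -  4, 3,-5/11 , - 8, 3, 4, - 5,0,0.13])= [ -8,-5,-4,-2,- 5/11,0 , 0.13, 3,3 , 4,4, 7, 9, 9 ]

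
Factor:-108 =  - 2^2*3^3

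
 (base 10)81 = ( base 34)2D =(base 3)10000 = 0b1010001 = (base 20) 41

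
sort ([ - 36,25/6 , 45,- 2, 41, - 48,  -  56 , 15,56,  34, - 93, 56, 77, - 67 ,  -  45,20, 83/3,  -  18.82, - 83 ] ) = [ - 93, - 83, - 67, - 56,- 48, - 45 , - 36, - 18.82, - 2,25/6, 15, 20, 83/3,  34, 41, 45,56,  56, 77]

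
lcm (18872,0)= 0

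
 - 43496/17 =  - 43496/17= -  2558.59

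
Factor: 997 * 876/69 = 291124/23 = 2^2 *23^( - 1 )*73^1*997^1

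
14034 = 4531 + 9503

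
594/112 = 297/56 = 5.30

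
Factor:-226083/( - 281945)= 429/535 = 3^1*5^( - 1)*11^1 * 13^1*107^( - 1)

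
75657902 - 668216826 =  - 592558924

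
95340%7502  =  5316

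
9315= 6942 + 2373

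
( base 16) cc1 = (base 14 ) 1293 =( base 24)5G1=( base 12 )1a81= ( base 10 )3265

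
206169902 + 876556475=1082726377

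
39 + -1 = 38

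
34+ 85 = 119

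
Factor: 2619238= 2^1*199^1*6581^1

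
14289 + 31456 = 45745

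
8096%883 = 149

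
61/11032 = 61/11032= 0.01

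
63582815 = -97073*( - 655 ) 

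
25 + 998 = 1023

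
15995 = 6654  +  9341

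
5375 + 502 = 5877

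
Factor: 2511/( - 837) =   -  3^1 = - 3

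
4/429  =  4/429 = 0.01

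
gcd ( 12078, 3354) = 6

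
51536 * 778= 40095008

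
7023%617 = 236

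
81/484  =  81/484 = 0.17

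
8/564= 2/141 = 0.01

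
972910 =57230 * 17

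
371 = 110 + 261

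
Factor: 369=3^2*41^1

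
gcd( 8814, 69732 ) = 78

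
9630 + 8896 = 18526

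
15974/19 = 840 + 14/19 = 840.74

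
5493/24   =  1831/8 = 228.88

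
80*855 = 68400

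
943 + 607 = 1550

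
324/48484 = 81/12121 = 0.01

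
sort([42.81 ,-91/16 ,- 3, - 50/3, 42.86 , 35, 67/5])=[  -  50/3, - 91/16 , - 3,  67/5, 35 , 42.81, 42.86 ] 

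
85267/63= 12181/9 = 1353.44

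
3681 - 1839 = 1842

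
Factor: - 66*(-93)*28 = 171864 = 2^3*3^2*7^1*11^1*31^1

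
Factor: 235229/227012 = 2^( - 2)*17^1*19^ ( - 1)*29^(-1 )*101^1*103^( - 1)*137^1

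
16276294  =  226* 72019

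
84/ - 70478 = - 1 + 35197/35239 = - 0.00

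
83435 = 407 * 205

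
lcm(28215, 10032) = 451440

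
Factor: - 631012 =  - 2^2*73^1*2161^1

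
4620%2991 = 1629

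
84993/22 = 3863+7/22 = 3863.32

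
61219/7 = 8745 + 4/7= 8745.57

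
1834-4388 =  - 2554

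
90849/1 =90849 = 90849.00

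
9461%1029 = 200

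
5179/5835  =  5179/5835=0.89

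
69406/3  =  23135+1/3 = 23135.33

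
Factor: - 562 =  - 2^1 * 281^1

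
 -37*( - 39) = 1443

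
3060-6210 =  - 3150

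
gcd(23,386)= 1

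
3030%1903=1127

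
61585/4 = 15396 + 1/4=15396.25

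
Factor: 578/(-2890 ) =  - 5^( - 1) =- 1/5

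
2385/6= 397 + 1/2 = 397.50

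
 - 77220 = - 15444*5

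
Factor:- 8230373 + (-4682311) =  - 2^2  *  3^1 * 1076057^1= - 12912684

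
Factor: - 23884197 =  - 3^1*19^1*29^1*14449^1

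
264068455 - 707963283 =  - 443894828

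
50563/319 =158 + 161/319 = 158.50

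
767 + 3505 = 4272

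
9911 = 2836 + 7075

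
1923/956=1923/956 =2.01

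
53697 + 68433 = 122130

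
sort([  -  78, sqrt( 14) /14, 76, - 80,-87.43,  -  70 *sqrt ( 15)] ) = [ - 70*sqrt( 15), - 87.43, - 80, - 78,sqrt( 14)/14, 76]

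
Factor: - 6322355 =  - 5^1*13^1*23^1*4229^1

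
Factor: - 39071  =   -89^1*439^1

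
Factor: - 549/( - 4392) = 2^( - 3)  =  1/8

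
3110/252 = 12 + 43/126 =12.34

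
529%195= 139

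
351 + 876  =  1227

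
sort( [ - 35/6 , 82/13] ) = [ - 35/6,82/13]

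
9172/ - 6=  - 1529 + 1/3 = - 1528.67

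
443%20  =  3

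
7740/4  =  1935 = 1935.00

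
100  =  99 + 1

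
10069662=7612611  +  2457051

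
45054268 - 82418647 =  - 37364379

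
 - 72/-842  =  36/421 = 0.09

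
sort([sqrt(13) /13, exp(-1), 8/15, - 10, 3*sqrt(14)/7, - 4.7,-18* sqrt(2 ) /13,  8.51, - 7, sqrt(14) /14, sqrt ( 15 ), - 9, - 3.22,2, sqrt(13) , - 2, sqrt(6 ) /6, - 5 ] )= [ - 10,- 9, - 7, - 5,-4.7, -3.22, - 2, - 18*sqrt( 2)/13, sqrt(14)/14,sqrt(13 )/13, exp( - 1),  sqrt(6 ) /6, 8/15, 3 * sqrt(14 )/7, 2, sqrt( 13 ),sqrt(15), 8.51]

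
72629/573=72629/573 = 126.75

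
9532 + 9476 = 19008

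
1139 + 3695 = 4834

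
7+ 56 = 63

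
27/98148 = 9/32716 = 0.00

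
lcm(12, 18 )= 36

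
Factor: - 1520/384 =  - 2^( - 3 )*3^( - 1)*5^1*19^1 = - 95/24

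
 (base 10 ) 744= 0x2e8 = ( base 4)23220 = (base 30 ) oo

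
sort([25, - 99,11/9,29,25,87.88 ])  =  [ - 99, 11/9,  25, 25, 29,87.88] 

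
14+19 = 33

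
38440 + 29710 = 68150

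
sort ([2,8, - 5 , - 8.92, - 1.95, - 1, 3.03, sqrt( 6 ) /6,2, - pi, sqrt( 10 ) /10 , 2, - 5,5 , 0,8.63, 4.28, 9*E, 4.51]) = [ - 8.92, - 5, - 5, - pi, - 1.95, - 1,0, sqrt( 10 )/10, sqrt( 6)/6, 2 , 2, 2, 3.03, 4.28,4.51,5, 8,8.63, 9*E]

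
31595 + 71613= 103208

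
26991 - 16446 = 10545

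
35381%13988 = 7405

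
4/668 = 1/167 =0.01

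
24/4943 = 24/4943 = 0.00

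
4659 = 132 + 4527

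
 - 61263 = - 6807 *9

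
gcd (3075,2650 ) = 25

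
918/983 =918/983= 0.93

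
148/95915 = 148/95915 = 0.00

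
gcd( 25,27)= 1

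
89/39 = 89/39 = 2.28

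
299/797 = 299/797 =0.38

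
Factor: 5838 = 2^1*3^1*7^1*139^1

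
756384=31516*24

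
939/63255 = 313/21085 =0.01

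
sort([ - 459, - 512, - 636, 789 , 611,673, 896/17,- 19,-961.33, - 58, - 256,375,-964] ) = [  -  964, - 961.33, - 636, - 512, - 459,-256,-58, - 19,896/17,375,611,673,  789 ] 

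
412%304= 108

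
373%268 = 105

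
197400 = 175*1128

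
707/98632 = 707/98632 = 0.01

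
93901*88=8263288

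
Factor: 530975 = 5^2*67^1*317^1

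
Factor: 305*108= 32940 = 2^2*3^3*5^1*61^1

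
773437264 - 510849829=262587435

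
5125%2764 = 2361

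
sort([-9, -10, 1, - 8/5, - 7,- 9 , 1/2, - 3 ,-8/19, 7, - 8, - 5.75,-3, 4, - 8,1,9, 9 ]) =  [-10, - 9, - 9,-8, - 8,-7 ,  -  5.75, - 3, - 3, - 8/5, - 8/19, 1/2, 1 , 1,  4, 7,  9, 9 ]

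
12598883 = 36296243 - 23697360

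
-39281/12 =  - 3274 + 7/12 = - 3273.42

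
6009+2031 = 8040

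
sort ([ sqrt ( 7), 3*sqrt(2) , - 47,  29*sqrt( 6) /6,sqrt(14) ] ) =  [ - 47,sqrt(7 ),sqrt( 14 ),  3*sqrt( 2 ),29*sqrt(6)/6]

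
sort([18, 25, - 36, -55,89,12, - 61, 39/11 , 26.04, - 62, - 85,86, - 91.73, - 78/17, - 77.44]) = [ - 91.73, - 85, - 77.44,-62, - 61, - 55, - 36,-78/17,39/11,12,  18, 25,  26.04,86, 89]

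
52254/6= 8709 = 8709.00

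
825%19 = 8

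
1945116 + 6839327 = 8784443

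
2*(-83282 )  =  -166564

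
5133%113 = 48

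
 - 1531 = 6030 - 7561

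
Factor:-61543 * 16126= - 992442418=- 2^1*11^1*733^1 * 61543^1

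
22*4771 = 104962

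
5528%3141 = 2387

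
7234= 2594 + 4640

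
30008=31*968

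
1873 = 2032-159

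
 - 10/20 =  - 1  +  1/2=- 0.50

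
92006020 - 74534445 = 17471575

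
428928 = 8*53616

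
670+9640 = 10310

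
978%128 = 82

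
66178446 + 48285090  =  114463536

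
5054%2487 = 80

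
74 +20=94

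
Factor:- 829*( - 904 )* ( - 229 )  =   - 171616264 = - 2^3*113^1*229^1 * 829^1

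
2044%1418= 626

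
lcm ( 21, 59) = 1239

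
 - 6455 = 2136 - 8591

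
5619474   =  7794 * 721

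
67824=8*8478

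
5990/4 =1497 + 1/2=1497.50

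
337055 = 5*67411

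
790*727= 574330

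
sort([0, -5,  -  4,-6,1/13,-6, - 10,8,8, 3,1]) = [ - 10,-6,-6,-5, - 4,  0,1/13,1 , 3,8,8]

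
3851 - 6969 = - 3118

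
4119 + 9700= 13819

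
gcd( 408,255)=51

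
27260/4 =6815 = 6815.00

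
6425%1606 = 1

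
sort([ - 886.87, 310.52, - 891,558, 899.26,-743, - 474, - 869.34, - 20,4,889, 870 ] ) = [ - 891,-886.87, - 869.34, - 743, - 474, - 20,4, 310.52, 558 , 870,889 , 899.26 ] 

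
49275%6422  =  4321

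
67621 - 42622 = 24999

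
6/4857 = 2/1619 = 0.00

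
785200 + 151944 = 937144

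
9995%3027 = 914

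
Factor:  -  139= - 139^1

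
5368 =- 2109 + 7477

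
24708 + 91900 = 116608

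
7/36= 7/36 = 0.19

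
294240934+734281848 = 1028522782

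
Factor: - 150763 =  - 107^1 * 1409^1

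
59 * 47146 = 2781614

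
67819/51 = 67819/51 = 1329.78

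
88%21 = 4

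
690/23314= 345/11657= 0.03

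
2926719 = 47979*61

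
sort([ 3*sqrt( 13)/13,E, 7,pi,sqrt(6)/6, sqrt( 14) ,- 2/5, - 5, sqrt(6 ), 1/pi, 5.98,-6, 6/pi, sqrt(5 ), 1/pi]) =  [  -  6, - 5,  -  2/5, 1/pi,1/pi, sqrt( 6)/6,3 * sqrt( 13) /13,6/pi , sqrt(5 ), sqrt ( 6),  E, pi, sqrt( 14),5.98, 7]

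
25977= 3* 8659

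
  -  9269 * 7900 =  - 73225100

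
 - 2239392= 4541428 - 6780820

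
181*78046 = 14126326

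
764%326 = 112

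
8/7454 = 4/3727 = 0.00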